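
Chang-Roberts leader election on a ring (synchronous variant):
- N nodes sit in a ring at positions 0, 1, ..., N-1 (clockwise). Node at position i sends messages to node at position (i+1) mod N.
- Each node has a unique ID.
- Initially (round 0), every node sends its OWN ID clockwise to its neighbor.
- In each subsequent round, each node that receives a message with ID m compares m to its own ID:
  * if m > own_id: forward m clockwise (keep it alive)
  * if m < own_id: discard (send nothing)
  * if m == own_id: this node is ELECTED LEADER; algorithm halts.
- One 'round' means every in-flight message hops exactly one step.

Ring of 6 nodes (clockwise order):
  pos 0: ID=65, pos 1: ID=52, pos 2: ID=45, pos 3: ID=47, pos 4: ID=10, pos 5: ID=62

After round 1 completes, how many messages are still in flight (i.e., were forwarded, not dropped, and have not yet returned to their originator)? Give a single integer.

Round 1: pos1(id52) recv 65: fwd; pos2(id45) recv 52: fwd; pos3(id47) recv 45: drop; pos4(id10) recv 47: fwd; pos5(id62) recv 10: drop; pos0(id65) recv 62: drop
After round 1: 3 messages still in flight

Answer: 3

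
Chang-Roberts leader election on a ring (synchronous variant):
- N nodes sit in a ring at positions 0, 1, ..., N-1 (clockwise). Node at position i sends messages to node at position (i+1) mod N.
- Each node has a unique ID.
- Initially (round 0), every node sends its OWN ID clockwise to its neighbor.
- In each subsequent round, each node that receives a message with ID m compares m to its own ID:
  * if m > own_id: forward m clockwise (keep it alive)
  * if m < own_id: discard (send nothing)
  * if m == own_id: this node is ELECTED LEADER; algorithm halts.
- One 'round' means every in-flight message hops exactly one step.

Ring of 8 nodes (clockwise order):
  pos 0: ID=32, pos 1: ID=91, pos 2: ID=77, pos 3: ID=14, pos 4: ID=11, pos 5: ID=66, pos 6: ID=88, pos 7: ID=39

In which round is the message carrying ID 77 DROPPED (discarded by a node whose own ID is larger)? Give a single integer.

Answer: 4

Derivation:
Round 1: pos1(id91) recv 32: drop; pos2(id77) recv 91: fwd; pos3(id14) recv 77: fwd; pos4(id11) recv 14: fwd; pos5(id66) recv 11: drop; pos6(id88) recv 66: drop; pos7(id39) recv 88: fwd; pos0(id32) recv 39: fwd
Round 2: pos3(id14) recv 91: fwd; pos4(id11) recv 77: fwd; pos5(id66) recv 14: drop; pos0(id32) recv 88: fwd; pos1(id91) recv 39: drop
Round 3: pos4(id11) recv 91: fwd; pos5(id66) recv 77: fwd; pos1(id91) recv 88: drop
Round 4: pos5(id66) recv 91: fwd; pos6(id88) recv 77: drop
Round 5: pos6(id88) recv 91: fwd
Round 6: pos7(id39) recv 91: fwd
Round 7: pos0(id32) recv 91: fwd
Round 8: pos1(id91) recv 91: ELECTED
Message ID 77 originates at pos 2; dropped at pos 6 in round 4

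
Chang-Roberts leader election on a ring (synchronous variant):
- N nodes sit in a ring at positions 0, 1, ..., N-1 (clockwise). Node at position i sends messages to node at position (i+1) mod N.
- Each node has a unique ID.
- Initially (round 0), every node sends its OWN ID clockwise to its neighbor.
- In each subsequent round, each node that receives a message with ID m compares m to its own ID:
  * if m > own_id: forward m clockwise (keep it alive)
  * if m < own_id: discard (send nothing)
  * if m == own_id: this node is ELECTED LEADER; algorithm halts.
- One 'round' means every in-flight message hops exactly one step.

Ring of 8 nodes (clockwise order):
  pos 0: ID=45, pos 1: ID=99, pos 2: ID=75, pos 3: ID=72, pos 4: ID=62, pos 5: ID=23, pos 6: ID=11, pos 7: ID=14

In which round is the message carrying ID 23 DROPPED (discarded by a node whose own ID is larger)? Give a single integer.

Round 1: pos1(id99) recv 45: drop; pos2(id75) recv 99: fwd; pos3(id72) recv 75: fwd; pos4(id62) recv 72: fwd; pos5(id23) recv 62: fwd; pos6(id11) recv 23: fwd; pos7(id14) recv 11: drop; pos0(id45) recv 14: drop
Round 2: pos3(id72) recv 99: fwd; pos4(id62) recv 75: fwd; pos5(id23) recv 72: fwd; pos6(id11) recv 62: fwd; pos7(id14) recv 23: fwd
Round 3: pos4(id62) recv 99: fwd; pos5(id23) recv 75: fwd; pos6(id11) recv 72: fwd; pos7(id14) recv 62: fwd; pos0(id45) recv 23: drop
Round 4: pos5(id23) recv 99: fwd; pos6(id11) recv 75: fwd; pos7(id14) recv 72: fwd; pos0(id45) recv 62: fwd
Round 5: pos6(id11) recv 99: fwd; pos7(id14) recv 75: fwd; pos0(id45) recv 72: fwd; pos1(id99) recv 62: drop
Round 6: pos7(id14) recv 99: fwd; pos0(id45) recv 75: fwd; pos1(id99) recv 72: drop
Round 7: pos0(id45) recv 99: fwd; pos1(id99) recv 75: drop
Round 8: pos1(id99) recv 99: ELECTED
Message ID 23 originates at pos 5; dropped at pos 0 in round 3

Answer: 3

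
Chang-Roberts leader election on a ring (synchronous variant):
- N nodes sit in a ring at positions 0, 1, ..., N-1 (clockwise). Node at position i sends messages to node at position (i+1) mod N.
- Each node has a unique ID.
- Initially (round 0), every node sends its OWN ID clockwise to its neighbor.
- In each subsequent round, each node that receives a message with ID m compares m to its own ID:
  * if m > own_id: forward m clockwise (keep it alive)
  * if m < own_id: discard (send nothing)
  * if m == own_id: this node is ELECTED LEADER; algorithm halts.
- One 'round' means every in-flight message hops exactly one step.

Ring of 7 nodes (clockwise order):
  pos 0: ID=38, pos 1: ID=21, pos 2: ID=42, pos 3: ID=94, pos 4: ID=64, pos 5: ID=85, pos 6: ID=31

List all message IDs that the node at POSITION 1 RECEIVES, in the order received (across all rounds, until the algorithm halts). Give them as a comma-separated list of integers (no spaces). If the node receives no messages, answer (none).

Answer: 38,85,94

Derivation:
Round 1: pos1(id21) recv 38: fwd; pos2(id42) recv 21: drop; pos3(id94) recv 42: drop; pos4(id64) recv 94: fwd; pos5(id85) recv 64: drop; pos6(id31) recv 85: fwd; pos0(id38) recv 31: drop
Round 2: pos2(id42) recv 38: drop; pos5(id85) recv 94: fwd; pos0(id38) recv 85: fwd
Round 3: pos6(id31) recv 94: fwd; pos1(id21) recv 85: fwd
Round 4: pos0(id38) recv 94: fwd; pos2(id42) recv 85: fwd
Round 5: pos1(id21) recv 94: fwd; pos3(id94) recv 85: drop
Round 6: pos2(id42) recv 94: fwd
Round 7: pos3(id94) recv 94: ELECTED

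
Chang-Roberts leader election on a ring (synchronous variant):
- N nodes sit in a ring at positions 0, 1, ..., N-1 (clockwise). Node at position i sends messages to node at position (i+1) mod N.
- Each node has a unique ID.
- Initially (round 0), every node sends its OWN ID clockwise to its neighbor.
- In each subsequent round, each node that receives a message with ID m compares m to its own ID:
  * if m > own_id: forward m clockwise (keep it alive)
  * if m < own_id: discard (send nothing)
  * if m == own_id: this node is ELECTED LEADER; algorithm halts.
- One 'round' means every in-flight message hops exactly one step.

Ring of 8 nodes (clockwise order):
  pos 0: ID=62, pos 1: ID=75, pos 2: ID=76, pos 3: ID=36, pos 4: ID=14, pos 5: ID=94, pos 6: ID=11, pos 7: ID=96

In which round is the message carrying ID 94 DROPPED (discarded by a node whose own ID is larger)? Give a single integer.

Answer: 2

Derivation:
Round 1: pos1(id75) recv 62: drop; pos2(id76) recv 75: drop; pos3(id36) recv 76: fwd; pos4(id14) recv 36: fwd; pos5(id94) recv 14: drop; pos6(id11) recv 94: fwd; pos7(id96) recv 11: drop; pos0(id62) recv 96: fwd
Round 2: pos4(id14) recv 76: fwd; pos5(id94) recv 36: drop; pos7(id96) recv 94: drop; pos1(id75) recv 96: fwd
Round 3: pos5(id94) recv 76: drop; pos2(id76) recv 96: fwd
Round 4: pos3(id36) recv 96: fwd
Round 5: pos4(id14) recv 96: fwd
Round 6: pos5(id94) recv 96: fwd
Round 7: pos6(id11) recv 96: fwd
Round 8: pos7(id96) recv 96: ELECTED
Message ID 94 originates at pos 5; dropped at pos 7 in round 2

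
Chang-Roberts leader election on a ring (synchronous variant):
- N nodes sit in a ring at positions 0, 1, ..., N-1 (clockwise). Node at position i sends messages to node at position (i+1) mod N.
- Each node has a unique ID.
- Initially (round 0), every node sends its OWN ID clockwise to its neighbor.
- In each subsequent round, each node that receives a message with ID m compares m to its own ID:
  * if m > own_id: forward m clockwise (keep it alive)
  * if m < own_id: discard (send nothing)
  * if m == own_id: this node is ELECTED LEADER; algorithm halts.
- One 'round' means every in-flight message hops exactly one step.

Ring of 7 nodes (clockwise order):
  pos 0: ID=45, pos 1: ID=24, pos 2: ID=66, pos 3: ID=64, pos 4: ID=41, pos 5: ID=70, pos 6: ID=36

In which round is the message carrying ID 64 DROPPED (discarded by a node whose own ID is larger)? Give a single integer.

Answer: 2

Derivation:
Round 1: pos1(id24) recv 45: fwd; pos2(id66) recv 24: drop; pos3(id64) recv 66: fwd; pos4(id41) recv 64: fwd; pos5(id70) recv 41: drop; pos6(id36) recv 70: fwd; pos0(id45) recv 36: drop
Round 2: pos2(id66) recv 45: drop; pos4(id41) recv 66: fwd; pos5(id70) recv 64: drop; pos0(id45) recv 70: fwd
Round 3: pos5(id70) recv 66: drop; pos1(id24) recv 70: fwd
Round 4: pos2(id66) recv 70: fwd
Round 5: pos3(id64) recv 70: fwd
Round 6: pos4(id41) recv 70: fwd
Round 7: pos5(id70) recv 70: ELECTED
Message ID 64 originates at pos 3; dropped at pos 5 in round 2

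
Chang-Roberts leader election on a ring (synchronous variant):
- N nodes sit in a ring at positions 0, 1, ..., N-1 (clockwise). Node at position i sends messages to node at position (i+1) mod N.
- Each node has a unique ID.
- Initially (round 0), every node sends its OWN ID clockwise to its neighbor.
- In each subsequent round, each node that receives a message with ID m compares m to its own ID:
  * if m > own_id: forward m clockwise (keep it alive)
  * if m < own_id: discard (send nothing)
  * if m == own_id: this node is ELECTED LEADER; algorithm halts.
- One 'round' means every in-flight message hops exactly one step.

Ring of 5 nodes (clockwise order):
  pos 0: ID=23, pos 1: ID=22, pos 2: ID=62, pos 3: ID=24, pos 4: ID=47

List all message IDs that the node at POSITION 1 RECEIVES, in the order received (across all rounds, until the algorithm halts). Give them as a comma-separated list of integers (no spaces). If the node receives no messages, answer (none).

Round 1: pos1(id22) recv 23: fwd; pos2(id62) recv 22: drop; pos3(id24) recv 62: fwd; pos4(id47) recv 24: drop; pos0(id23) recv 47: fwd
Round 2: pos2(id62) recv 23: drop; pos4(id47) recv 62: fwd; pos1(id22) recv 47: fwd
Round 3: pos0(id23) recv 62: fwd; pos2(id62) recv 47: drop
Round 4: pos1(id22) recv 62: fwd
Round 5: pos2(id62) recv 62: ELECTED

Answer: 23,47,62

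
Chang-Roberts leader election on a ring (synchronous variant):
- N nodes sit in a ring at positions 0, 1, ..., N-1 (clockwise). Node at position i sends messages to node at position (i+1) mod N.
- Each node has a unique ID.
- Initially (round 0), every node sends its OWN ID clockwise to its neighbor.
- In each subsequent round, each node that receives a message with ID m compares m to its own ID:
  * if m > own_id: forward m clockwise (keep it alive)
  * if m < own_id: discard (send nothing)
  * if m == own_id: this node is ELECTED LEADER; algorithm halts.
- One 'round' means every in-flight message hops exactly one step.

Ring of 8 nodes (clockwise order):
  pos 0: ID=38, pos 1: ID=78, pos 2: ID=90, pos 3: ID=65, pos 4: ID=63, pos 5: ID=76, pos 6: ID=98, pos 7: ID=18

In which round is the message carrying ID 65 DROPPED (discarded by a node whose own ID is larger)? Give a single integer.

Answer: 2

Derivation:
Round 1: pos1(id78) recv 38: drop; pos2(id90) recv 78: drop; pos3(id65) recv 90: fwd; pos4(id63) recv 65: fwd; pos5(id76) recv 63: drop; pos6(id98) recv 76: drop; pos7(id18) recv 98: fwd; pos0(id38) recv 18: drop
Round 2: pos4(id63) recv 90: fwd; pos5(id76) recv 65: drop; pos0(id38) recv 98: fwd
Round 3: pos5(id76) recv 90: fwd; pos1(id78) recv 98: fwd
Round 4: pos6(id98) recv 90: drop; pos2(id90) recv 98: fwd
Round 5: pos3(id65) recv 98: fwd
Round 6: pos4(id63) recv 98: fwd
Round 7: pos5(id76) recv 98: fwd
Round 8: pos6(id98) recv 98: ELECTED
Message ID 65 originates at pos 3; dropped at pos 5 in round 2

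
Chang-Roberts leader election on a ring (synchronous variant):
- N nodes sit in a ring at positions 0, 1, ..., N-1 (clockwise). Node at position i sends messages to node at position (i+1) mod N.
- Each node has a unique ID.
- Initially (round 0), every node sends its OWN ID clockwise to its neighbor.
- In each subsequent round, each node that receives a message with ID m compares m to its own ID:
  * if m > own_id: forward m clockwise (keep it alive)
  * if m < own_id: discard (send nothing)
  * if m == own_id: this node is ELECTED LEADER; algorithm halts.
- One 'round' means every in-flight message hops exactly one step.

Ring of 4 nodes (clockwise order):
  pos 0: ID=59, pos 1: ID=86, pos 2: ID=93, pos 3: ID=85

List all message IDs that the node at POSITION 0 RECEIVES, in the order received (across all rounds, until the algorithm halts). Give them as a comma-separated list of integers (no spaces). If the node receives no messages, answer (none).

Answer: 85,93

Derivation:
Round 1: pos1(id86) recv 59: drop; pos2(id93) recv 86: drop; pos3(id85) recv 93: fwd; pos0(id59) recv 85: fwd
Round 2: pos0(id59) recv 93: fwd; pos1(id86) recv 85: drop
Round 3: pos1(id86) recv 93: fwd
Round 4: pos2(id93) recv 93: ELECTED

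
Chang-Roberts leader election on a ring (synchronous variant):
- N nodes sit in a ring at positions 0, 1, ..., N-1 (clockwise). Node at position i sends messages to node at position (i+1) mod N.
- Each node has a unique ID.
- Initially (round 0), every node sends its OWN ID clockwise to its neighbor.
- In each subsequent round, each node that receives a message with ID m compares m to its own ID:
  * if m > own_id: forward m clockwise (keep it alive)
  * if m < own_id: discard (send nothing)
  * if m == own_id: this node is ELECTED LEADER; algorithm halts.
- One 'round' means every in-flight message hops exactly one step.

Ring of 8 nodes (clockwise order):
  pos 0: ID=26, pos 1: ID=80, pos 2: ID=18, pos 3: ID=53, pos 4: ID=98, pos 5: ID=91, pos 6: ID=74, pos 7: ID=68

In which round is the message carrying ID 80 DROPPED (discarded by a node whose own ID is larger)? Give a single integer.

Round 1: pos1(id80) recv 26: drop; pos2(id18) recv 80: fwd; pos3(id53) recv 18: drop; pos4(id98) recv 53: drop; pos5(id91) recv 98: fwd; pos6(id74) recv 91: fwd; pos7(id68) recv 74: fwd; pos0(id26) recv 68: fwd
Round 2: pos3(id53) recv 80: fwd; pos6(id74) recv 98: fwd; pos7(id68) recv 91: fwd; pos0(id26) recv 74: fwd; pos1(id80) recv 68: drop
Round 3: pos4(id98) recv 80: drop; pos7(id68) recv 98: fwd; pos0(id26) recv 91: fwd; pos1(id80) recv 74: drop
Round 4: pos0(id26) recv 98: fwd; pos1(id80) recv 91: fwd
Round 5: pos1(id80) recv 98: fwd; pos2(id18) recv 91: fwd
Round 6: pos2(id18) recv 98: fwd; pos3(id53) recv 91: fwd
Round 7: pos3(id53) recv 98: fwd; pos4(id98) recv 91: drop
Round 8: pos4(id98) recv 98: ELECTED
Message ID 80 originates at pos 1; dropped at pos 4 in round 3

Answer: 3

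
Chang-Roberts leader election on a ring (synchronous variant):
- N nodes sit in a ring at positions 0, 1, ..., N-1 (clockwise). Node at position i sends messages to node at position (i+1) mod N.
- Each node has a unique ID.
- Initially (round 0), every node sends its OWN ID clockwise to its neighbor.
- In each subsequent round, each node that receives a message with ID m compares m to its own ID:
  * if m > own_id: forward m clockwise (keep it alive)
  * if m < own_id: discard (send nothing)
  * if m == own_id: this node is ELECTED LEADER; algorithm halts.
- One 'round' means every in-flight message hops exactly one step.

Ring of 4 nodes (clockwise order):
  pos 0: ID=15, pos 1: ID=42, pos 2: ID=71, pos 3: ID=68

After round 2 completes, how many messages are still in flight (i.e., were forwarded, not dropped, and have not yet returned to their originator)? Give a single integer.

Answer: 2

Derivation:
Round 1: pos1(id42) recv 15: drop; pos2(id71) recv 42: drop; pos3(id68) recv 71: fwd; pos0(id15) recv 68: fwd
Round 2: pos0(id15) recv 71: fwd; pos1(id42) recv 68: fwd
After round 2: 2 messages still in flight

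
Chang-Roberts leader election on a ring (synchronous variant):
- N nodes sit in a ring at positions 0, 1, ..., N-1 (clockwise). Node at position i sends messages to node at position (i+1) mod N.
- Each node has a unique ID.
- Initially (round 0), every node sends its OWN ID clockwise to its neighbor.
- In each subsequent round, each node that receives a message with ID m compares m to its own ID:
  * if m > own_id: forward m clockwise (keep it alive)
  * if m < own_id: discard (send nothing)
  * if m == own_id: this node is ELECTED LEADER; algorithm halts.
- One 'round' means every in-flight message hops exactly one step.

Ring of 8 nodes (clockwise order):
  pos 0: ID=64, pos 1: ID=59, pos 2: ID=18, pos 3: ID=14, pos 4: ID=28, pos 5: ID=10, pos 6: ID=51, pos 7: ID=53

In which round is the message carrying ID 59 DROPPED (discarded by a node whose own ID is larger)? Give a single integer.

Round 1: pos1(id59) recv 64: fwd; pos2(id18) recv 59: fwd; pos3(id14) recv 18: fwd; pos4(id28) recv 14: drop; pos5(id10) recv 28: fwd; pos6(id51) recv 10: drop; pos7(id53) recv 51: drop; pos0(id64) recv 53: drop
Round 2: pos2(id18) recv 64: fwd; pos3(id14) recv 59: fwd; pos4(id28) recv 18: drop; pos6(id51) recv 28: drop
Round 3: pos3(id14) recv 64: fwd; pos4(id28) recv 59: fwd
Round 4: pos4(id28) recv 64: fwd; pos5(id10) recv 59: fwd
Round 5: pos5(id10) recv 64: fwd; pos6(id51) recv 59: fwd
Round 6: pos6(id51) recv 64: fwd; pos7(id53) recv 59: fwd
Round 7: pos7(id53) recv 64: fwd; pos0(id64) recv 59: drop
Round 8: pos0(id64) recv 64: ELECTED
Message ID 59 originates at pos 1; dropped at pos 0 in round 7

Answer: 7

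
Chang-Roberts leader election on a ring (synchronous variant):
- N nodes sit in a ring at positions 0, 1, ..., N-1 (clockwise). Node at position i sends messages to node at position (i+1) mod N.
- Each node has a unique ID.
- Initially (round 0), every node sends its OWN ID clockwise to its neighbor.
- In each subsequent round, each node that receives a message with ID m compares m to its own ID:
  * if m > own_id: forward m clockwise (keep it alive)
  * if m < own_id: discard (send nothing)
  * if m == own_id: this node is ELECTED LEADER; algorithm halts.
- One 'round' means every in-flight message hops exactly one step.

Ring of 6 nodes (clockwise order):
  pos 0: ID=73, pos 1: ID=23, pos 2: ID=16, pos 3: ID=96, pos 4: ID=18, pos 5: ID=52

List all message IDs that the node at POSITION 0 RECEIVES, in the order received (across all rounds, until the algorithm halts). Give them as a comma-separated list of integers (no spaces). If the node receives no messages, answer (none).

Answer: 52,96

Derivation:
Round 1: pos1(id23) recv 73: fwd; pos2(id16) recv 23: fwd; pos3(id96) recv 16: drop; pos4(id18) recv 96: fwd; pos5(id52) recv 18: drop; pos0(id73) recv 52: drop
Round 2: pos2(id16) recv 73: fwd; pos3(id96) recv 23: drop; pos5(id52) recv 96: fwd
Round 3: pos3(id96) recv 73: drop; pos0(id73) recv 96: fwd
Round 4: pos1(id23) recv 96: fwd
Round 5: pos2(id16) recv 96: fwd
Round 6: pos3(id96) recv 96: ELECTED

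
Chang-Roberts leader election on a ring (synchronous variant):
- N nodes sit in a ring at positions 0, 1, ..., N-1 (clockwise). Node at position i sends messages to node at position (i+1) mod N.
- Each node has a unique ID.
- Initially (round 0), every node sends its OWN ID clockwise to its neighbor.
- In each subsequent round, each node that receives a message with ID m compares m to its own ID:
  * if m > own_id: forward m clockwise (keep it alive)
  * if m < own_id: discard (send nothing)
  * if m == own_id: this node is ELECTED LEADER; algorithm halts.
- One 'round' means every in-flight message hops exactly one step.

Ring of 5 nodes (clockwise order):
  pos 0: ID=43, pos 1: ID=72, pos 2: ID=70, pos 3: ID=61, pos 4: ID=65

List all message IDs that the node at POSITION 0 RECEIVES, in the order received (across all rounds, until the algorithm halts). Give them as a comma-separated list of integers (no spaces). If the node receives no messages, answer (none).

Answer: 65,70,72

Derivation:
Round 1: pos1(id72) recv 43: drop; pos2(id70) recv 72: fwd; pos3(id61) recv 70: fwd; pos4(id65) recv 61: drop; pos0(id43) recv 65: fwd
Round 2: pos3(id61) recv 72: fwd; pos4(id65) recv 70: fwd; pos1(id72) recv 65: drop
Round 3: pos4(id65) recv 72: fwd; pos0(id43) recv 70: fwd
Round 4: pos0(id43) recv 72: fwd; pos1(id72) recv 70: drop
Round 5: pos1(id72) recv 72: ELECTED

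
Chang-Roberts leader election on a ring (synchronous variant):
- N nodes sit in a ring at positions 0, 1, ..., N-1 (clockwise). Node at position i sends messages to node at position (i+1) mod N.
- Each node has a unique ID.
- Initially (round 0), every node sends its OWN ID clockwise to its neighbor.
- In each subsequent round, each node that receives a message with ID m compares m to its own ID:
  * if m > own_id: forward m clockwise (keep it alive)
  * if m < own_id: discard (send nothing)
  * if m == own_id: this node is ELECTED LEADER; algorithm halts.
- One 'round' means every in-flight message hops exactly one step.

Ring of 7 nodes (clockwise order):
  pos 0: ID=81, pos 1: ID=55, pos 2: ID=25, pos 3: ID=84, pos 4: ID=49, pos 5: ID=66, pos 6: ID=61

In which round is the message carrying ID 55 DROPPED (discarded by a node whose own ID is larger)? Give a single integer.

Round 1: pos1(id55) recv 81: fwd; pos2(id25) recv 55: fwd; pos3(id84) recv 25: drop; pos4(id49) recv 84: fwd; pos5(id66) recv 49: drop; pos6(id61) recv 66: fwd; pos0(id81) recv 61: drop
Round 2: pos2(id25) recv 81: fwd; pos3(id84) recv 55: drop; pos5(id66) recv 84: fwd; pos0(id81) recv 66: drop
Round 3: pos3(id84) recv 81: drop; pos6(id61) recv 84: fwd
Round 4: pos0(id81) recv 84: fwd
Round 5: pos1(id55) recv 84: fwd
Round 6: pos2(id25) recv 84: fwd
Round 7: pos3(id84) recv 84: ELECTED
Message ID 55 originates at pos 1; dropped at pos 3 in round 2

Answer: 2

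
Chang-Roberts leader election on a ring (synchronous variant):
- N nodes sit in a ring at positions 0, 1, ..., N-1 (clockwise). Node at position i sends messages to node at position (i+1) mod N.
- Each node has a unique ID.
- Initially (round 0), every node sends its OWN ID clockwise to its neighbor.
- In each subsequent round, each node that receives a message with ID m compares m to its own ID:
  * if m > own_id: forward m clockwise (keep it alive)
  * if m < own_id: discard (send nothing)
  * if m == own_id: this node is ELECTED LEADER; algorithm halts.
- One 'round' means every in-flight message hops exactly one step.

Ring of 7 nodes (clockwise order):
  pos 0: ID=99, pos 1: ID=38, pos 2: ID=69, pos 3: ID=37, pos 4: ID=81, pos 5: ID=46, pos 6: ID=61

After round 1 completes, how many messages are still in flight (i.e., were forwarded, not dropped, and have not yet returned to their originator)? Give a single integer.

Round 1: pos1(id38) recv 99: fwd; pos2(id69) recv 38: drop; pos3(id37) recv 69: fwd; pos4(id81) recv 37: drop; pos5(id46) recv 81: fwd; pos6(id61) recv 46: drop; pos0(id99) recv 61: drop
After round 1: 3 messages still in flight

Answer: 3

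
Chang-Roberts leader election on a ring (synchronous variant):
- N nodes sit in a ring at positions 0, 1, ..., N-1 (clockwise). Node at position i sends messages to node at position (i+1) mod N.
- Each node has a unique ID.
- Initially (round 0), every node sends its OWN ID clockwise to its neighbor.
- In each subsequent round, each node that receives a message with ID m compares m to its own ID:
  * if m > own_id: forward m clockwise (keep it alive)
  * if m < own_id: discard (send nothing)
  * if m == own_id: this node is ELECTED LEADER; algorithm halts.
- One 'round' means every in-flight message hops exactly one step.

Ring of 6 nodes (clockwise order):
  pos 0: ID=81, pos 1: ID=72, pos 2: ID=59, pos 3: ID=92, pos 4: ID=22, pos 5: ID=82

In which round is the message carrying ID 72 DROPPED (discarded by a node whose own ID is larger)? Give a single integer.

Answer: 2

Derivation:
Round 1: pos1(id72) recv 81: fwd; pos2(id59) recv 72: fwd; pos3(id92) recv 59: drop; pos4(id22) recv 92: fwd; pos5(id82) recv 22: drop; pos0(id81) recv 82: fwd
Round 2: pos2(id59) recv 81: fwd; pos3(id92) recv 72: drop; pos5(id82) recv 92: fwd; pos1(id72) recv 82: fwd
Round 3: pos3(id92) recv 81: drop; pos0(id81) recv 92: fwd; pos2(id59) recv 82: fwd
Round 4: pos1(id72) recv 92: fwd; pos3(id92) recv 82: drop
Round 5: pos2(id59) recv 92: fwd
Round 6: pos3(id92) recv 92: ELECTED
Message ID 72 originates at pos 1; dropped at pos 3 in round 2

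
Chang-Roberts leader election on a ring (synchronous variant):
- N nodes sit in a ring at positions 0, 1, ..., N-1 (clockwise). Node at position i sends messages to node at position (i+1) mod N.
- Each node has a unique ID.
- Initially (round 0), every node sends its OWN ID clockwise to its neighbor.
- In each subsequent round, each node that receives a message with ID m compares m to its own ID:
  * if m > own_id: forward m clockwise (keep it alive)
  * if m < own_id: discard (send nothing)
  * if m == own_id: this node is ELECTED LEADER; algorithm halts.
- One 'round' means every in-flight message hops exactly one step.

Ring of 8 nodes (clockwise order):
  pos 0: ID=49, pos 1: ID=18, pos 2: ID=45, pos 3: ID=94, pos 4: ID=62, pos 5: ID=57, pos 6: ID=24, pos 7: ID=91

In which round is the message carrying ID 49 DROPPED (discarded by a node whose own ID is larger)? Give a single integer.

Answer: 3

Derivation:
Round 1: pos1(id18) recv 49: fwd; pos2(id45) recv 18: drop; pos3(id94) recv 45: drop; pos4(id62) recv 94: fwd; pos5(id57) recv 62: fwd; pos6(id24) recv 57: fwd; pos7(id91) recv 24: drop; pos0(id49) recv 91: fwd
Round 2: pos2(id45) recv 49: fwd; pos5(id57) recv 94: fwd; pos6(id24) recv 62: fwd; pos7(id91) recv 57: drop; pos1(id18) recv 91: fwd
Round 3: pos3(id94) recv 49: drop; pos6(id24) recv 94: fwd; pos7(id91) recv 62: drop; pos2(id45) recv 91: fwd
Round 4: pos7(id91) recv 94: fwd; pos3(id94) recv 91: drop
Round 5: pos0(id49) recv 94: fwd
Round 6: pos1(id18) recv 94: fwd
Round 7: pos2(id45) recv 94: fwd
Round 8: pos3(id94) recv 94: ELECTED
Message ID 49 originates at pos 0; dropped at pos 3 in round 3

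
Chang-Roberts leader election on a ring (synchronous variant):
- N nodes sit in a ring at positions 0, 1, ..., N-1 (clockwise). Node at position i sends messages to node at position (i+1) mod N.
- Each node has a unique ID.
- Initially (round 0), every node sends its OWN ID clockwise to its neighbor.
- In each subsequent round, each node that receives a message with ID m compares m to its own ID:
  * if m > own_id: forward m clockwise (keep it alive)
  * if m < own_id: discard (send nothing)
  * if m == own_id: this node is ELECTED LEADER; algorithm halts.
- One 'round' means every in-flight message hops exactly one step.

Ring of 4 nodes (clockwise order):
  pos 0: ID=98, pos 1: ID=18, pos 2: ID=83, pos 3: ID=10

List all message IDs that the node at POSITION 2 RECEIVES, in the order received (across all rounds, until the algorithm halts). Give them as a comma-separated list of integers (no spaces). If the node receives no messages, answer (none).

Round 1: pos1(id18) recv 98: fwd; pos2(id83) recv 18: drop; pos3(id10) recv 83: fwd; pos0(id98) recv 10: drop
Round 2: pos2(id83) recv 98: fwd; pos0(id98) recv 83: drop
Round 3: pos3(id10) recv 98: fwd
Round 4: pos0(id98) recv 98: ELECTED

Answer: 18,98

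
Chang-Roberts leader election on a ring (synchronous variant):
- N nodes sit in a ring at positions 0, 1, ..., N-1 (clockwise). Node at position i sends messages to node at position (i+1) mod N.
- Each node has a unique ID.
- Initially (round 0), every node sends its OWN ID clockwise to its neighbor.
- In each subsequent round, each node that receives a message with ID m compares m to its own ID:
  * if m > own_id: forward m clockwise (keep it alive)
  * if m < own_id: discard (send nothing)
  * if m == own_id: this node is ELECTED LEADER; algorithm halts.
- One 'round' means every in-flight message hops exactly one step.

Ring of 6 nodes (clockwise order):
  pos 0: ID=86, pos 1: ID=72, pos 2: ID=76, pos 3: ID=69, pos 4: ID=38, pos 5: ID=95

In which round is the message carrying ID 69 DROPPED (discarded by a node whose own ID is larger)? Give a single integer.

Round 1: pos1(id72) recv 86: fwd; pos2(id76) recv 72: drop; pos3(id69) recv 76: fwd; pos4(id38) recv 69: fwd; pos5(id95) recv 38: drop; pos0(id86) recv 95: fwd
Round 2: pos2(id76) recv 86: fwd; pos4(id38) recv 76: fwd; pos5(id95) recv 69: drop; pos1(id72) recv 95: fwd
Round 3: pos3(id69) recv 86: fwd; pos5(id95) recv 76: drop; pos2(id76) recv 95: fwd
Round 4: pos4(id38) recv 86: fwd; pos3(id69) recv 95: fwd
Round 5: pos5(id95) recv 86: drop; pos4(id38) recv 95: fwd
Round 6: pos5(id95) recv 95: ELECTED
Message ID 69 originates at pos 3; dropped at pos 5 in round 2

Answer: 2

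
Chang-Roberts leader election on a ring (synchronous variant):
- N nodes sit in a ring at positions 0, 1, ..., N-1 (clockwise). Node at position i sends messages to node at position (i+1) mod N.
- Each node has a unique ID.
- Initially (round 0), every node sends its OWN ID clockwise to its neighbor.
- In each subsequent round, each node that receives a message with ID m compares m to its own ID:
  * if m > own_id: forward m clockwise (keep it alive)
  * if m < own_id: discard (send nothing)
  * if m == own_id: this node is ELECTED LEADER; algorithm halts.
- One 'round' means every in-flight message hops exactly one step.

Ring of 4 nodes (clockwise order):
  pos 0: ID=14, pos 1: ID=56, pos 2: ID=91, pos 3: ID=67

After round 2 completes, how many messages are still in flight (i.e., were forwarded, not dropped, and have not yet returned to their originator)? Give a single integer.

Round 1: pos1(id56) recv 14: drop; pos2(id91) recv 56: drop; pos3(id67) recv 91: fwd; pos0(id14) recv 67: fwd
Round 2: pos0(id14) recv 91: fwd; pos1(id56) recv 67: fwd
After round 2: 2 messages still in flight

Answer: 2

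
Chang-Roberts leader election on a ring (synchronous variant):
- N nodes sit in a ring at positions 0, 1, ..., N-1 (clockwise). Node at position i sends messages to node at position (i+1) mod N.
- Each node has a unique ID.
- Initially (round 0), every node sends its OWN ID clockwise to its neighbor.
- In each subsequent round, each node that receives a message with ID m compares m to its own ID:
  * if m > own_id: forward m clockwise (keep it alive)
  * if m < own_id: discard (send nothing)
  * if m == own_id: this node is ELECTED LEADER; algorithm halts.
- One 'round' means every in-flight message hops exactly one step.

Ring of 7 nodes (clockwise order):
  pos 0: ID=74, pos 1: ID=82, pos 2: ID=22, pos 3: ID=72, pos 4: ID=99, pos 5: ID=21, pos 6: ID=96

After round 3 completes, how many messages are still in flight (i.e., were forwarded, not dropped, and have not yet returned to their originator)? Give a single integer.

Round 1: pos1(id82) recv 74: drop; pos2(id22) recv 82: fwd; pos3(id72) recv 22: drop; pos4(id99) recv 72: drop; pos5(id21) recv 99: fwd; pos6(id96) recv 21: drop; pos0(id74) recv 96: fwd
Round 2: pos3(id72) recv 82: fwd; pos6(id96) recv 99: fwd; pos1(id82) recv 96: fwd
Round 3: pos4(id99) recv 82: drop; pos0(id74) recv 99: fwd; pos2(id22) recv 96: fwd
After round 3: 2 messages still in flight

Answer: 2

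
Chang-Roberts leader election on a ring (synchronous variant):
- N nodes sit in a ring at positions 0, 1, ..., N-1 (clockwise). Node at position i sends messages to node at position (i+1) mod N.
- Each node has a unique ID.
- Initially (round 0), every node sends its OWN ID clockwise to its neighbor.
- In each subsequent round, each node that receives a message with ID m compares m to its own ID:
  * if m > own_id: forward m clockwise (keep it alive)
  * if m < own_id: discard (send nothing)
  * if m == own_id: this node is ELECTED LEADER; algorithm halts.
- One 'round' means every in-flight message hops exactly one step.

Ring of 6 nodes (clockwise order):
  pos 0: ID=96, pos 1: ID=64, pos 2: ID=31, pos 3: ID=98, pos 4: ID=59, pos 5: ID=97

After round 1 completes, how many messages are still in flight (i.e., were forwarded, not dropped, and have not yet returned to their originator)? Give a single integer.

Answer: 4

Derivation:
Round 1: pos1(id64) recv 96: fwd; pos2(id31) recv 64: fwd; pos3(id98) recv 31: drop; pos4(id59) recv 98: fwd; pos5(id97) recv 59: drop; pos0(id96) recv 97: fwd
After round 1: 4 messages still in flight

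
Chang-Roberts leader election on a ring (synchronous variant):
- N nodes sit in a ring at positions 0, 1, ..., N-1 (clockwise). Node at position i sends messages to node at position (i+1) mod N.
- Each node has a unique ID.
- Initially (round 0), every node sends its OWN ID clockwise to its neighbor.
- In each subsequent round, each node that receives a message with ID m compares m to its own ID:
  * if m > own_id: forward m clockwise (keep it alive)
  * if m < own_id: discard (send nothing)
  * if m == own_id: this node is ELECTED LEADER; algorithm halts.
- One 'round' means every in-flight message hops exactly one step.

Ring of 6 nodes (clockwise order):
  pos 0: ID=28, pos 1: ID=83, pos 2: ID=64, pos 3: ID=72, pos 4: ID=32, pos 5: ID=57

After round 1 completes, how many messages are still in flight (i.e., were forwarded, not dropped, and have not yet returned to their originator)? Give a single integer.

Round 1: pos1(id83) recv 28: drop; pos2(id64) recv 83: fwd; pos3(id72) recv 64: drop; pos4(id32) recv 72: fwd; pos5(id57) recv 32: drop; pos0(id28) recv 57: fwd
After round 1: 3 messages still in flight

Answer: 3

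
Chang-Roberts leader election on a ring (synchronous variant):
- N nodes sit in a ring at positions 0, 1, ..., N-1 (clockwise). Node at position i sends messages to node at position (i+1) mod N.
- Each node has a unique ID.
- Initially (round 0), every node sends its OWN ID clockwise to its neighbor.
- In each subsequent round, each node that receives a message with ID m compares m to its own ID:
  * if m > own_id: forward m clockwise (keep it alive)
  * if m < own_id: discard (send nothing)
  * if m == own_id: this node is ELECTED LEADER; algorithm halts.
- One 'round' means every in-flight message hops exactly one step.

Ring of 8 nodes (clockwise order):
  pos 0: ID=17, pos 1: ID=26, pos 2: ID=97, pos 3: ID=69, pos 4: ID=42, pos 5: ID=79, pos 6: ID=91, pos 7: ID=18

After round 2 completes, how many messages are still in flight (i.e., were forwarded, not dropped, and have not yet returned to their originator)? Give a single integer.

Round 1: pos1(id26) recv 17: drop; pos2(id97) recv 26: drop; pos3(id69) recv 97: fwd; pos4(id42) recv 69: fwd; pos5(id79) recv 42: drop; pos6(id91) recv 79: drop; pos7(id18) recv 91: fwd; pos0(id17) recv 18: fwd
Round 2: pos4(id42) recv 97: fwd; pos5(id79) recv 69: drop; pos0(id17) recv 91: fwd; pos1(id26) recv 18: drop
After round 2: 2 messages still in flight

Answer: 2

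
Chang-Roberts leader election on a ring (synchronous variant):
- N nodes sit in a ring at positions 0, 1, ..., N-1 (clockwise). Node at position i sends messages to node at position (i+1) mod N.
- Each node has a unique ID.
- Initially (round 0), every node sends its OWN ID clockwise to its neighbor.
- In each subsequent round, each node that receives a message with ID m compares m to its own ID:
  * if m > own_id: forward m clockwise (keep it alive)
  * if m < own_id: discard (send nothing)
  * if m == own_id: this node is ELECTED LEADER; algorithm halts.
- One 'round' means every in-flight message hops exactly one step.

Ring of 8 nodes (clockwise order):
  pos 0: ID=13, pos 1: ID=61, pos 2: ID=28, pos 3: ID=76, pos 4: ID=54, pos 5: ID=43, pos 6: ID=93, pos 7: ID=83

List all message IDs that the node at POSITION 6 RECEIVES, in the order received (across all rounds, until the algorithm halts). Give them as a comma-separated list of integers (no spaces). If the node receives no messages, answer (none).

Round 1: pos1(id61) recv 13: drop; pos2(id28) recv 61: fwd; pos3(id76) recv 28: drop; pos4(id54) recv 76: fwd; pos5(id43) recv 54: fwd; pos6(id93) recv 43: drop; pos7(id83) recv 93: fwd; pos0(id13) recv 83: fwd
Round 2: pos3(id76) recv 61: drop; pos5(id43) recv 76: fwd; pos6(id93) recv 54: drop; pos0(id13) recv 93: fwd; pos1(id61) recv 83: fwd
Round 3: pos6(id93) recv 76: drop; pos1(id61) recv 93: fwd; pos2(id28) recv 83: fwd
Round 4: pos2(id28) recv 93: fwd; pos3(id76) recv 83: fwd
Round 5: pos3(id76) recv 93: fwd; pos4(id54) recv 83: fwd
Round 6: pos4(id54) recv 93: fwd; pos5(id43) recv 83: fwd
Round 7: pos5(id43) recv 93: fwd; pos6(id93) recv 83: drop
Round 8: pos6(id93) recv 93: ELECTED

Answer: 43,54,76,83,93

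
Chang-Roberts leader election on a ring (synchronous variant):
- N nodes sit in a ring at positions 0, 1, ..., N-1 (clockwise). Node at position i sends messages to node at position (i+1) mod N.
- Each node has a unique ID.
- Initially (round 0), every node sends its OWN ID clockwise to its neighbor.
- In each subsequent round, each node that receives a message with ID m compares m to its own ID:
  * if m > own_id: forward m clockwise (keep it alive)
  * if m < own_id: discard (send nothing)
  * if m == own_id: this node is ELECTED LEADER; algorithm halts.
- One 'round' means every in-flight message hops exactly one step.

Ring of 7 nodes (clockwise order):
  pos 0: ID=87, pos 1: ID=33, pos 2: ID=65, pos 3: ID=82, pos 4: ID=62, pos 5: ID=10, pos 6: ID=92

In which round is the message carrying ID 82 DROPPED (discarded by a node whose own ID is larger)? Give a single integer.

Answer: 3

Derivation:
Round 1: pos1(id33) recv 87: fwd; pos2(id65) recv 33: drop; pos3(id82) recv 65: drop; pos4(id62) recv 82: fwd; pos5(id10) recv 62: fwd; pos6(id92) recv 10: drop; pos0(id87) recv 92: fwd
Round 2: pos2(id65) recv 87: fwd; pos5(id10) recv 82: fwd; pos6(id92) recv 62: drop; pos1(id33) recv 92: fwd
Round 3: pos3(id82) recv 87: fwd; pos6(id92) recv 82: drop; pos2(id65) recv 92: fwd
Round 4: pos4(id62) recv 87: fwd; pos3(id82) recv 92: fwd
Round 5: pos5(id10) recv 87: fwd; pos4(id62) recv 92: fwd
Round 6: pos6(id92) recv 87: drop; pos5(id10) recv 92: fwd
Round 7: pos6(id92) recv 92: ELECTED
Message ID 82 originates at pos 3; dropped at pos 6 in round 3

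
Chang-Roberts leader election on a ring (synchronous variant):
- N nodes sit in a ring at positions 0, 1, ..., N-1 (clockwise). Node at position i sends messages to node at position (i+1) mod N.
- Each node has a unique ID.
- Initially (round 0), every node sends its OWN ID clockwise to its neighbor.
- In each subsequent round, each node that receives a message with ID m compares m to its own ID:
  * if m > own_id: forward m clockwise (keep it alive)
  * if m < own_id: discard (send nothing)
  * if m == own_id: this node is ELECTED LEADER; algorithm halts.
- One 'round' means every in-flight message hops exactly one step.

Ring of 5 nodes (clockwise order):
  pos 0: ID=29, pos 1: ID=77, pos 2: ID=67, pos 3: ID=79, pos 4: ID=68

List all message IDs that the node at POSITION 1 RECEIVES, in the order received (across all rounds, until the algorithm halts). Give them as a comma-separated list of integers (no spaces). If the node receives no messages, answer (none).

Round 1: pos1(id77) recv 29: drop; pos2(id67) recv 77: fwd; pos3(id79) recv 67: drop; pos4(id68) recv 79: fwd; pos0(id29) recv 68: fwd
Round 2: pos3(id79) recv 77: drop; pos0(id29) recv 79: fwd; pos1(id77) recv 68: drop
Round 3: pos1(id77) recv 79: fwd
Round 4: pos2(id67) recv 79: fwd
Round 5: pos3(id79) recv 79: ELECTED

Answer: 29,68,79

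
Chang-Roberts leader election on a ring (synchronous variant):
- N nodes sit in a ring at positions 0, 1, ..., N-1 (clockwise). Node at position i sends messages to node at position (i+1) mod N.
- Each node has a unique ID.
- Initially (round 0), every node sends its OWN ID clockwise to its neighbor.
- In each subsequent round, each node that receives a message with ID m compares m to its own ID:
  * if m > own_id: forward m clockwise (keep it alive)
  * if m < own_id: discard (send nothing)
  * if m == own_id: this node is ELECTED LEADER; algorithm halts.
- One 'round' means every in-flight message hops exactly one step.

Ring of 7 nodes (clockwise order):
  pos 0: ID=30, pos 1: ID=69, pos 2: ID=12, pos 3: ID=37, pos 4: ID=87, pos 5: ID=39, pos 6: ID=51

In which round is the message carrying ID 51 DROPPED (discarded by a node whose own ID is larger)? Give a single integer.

Round 1: pos1(id69) recv 30: drop; pos2(id12) recv 69: fwd; pos3(id37) recv 12: drop; pos4(id87) recv 37: drop; pos5(id39) recv 87: fwd; pos6(id51) recv 39: drop; pos0(id30) recv 51: fwd
Round 2: pos3(id37) recv 69: fwd; pos6(id51) recv 87: fwd; pos1(id69) recv 51: drop
Round 3: pos4(id87) recv 69: drop; pos0(id30) recv 87: fwd
Round 4: pos1(id69) recv 87: fwd
Round 5: pos2(id12) recv 87: fwd
Round 6: pos3(id37) recv 87: fwd
Round 7: pos4(id87) recv 87: ELECTED
Message ID 51 originates at pos 6; dropped at pos 1 in round 2

Answer: 2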